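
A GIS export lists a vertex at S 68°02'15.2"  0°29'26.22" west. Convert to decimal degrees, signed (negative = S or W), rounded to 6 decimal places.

-68.037556, -0.490617

Lat: 68° + 2/60 + 15.2/3600 = 68 + 0.033333 + 0.004222 = 68.0375556
S ⇒ negate
λ: 29′ + 26.22″ = 29.43700′; 0 + 29.43700/60 = 0.4906167
hemisphere W, so the sign is −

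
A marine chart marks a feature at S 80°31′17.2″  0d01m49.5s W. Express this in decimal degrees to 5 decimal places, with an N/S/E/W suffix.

80.52144° S, 0.03042° W

Lat: 31′ + 17.2″ = 31.28667′; 80 + 31.28667/60 = 80.521444
Lon: 1′ + 49.5″ = 1.82500′; 0 + 1.82500/60 = 0.030417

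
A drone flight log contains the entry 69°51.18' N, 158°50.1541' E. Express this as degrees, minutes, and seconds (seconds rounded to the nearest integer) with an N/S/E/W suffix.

69°51′11″ N, 158°50′9″ E

φ: 51.18000′ → 51′ and 0.18000 × 60 = 10.80″
λ: fractional minutes 0.15410 × 60 = 9.25″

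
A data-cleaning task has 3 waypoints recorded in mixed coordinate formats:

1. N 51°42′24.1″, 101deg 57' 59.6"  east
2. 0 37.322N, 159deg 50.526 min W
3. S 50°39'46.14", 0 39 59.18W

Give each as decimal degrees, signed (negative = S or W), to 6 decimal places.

1. 51.706694, 101.966556
2. 0.622033, -159.842100
3. -50.662817, -0.666439

Point 1:
  φ: 51 + 42/60 + 24.1/3600 = 51.7066944
  N → positive
  Longitude: 101 + 57/60 + 59.6/3600 = 101.9665556
  E → positive
Point 2:
  φ: 0 + 37.322/60 = 0.6220333
  N ⇒ keep positive
  Longitude: 50.526′ = 0.842100°; total 159.8421000
  hemisphere W, so the sign is −
Point 3:
  Lat: 50 + 39/60 + 46.14/3600 = 50.6628167
  hemisphere S, so the sign is −
  λ: 0° + 39/60 + 59.18/3600 = 0 + 0.650000 + 0.016439 = 0.6664389
  W ⇒ negate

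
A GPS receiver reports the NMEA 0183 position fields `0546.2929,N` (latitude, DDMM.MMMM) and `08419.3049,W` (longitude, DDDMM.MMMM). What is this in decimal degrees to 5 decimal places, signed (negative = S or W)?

5.77155, -84.32175

Lat: degrees = first 2 digits = 5, minutes = 46.2929; 5 + 46.2929/60 = 5.771548
N → positive
Lon: split at 3 digits → 084° and 19.3049′; 84 + 19.3049/60 = 84.321748
W ⇒ negate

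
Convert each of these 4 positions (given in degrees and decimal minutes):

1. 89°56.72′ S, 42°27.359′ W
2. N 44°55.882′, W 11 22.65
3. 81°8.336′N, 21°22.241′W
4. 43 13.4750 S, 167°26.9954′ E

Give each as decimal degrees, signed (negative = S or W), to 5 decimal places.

1. -89.94533, -42.45598
2. 44.93137, -11.37750
3. 81.13893, -21.37068
4. -43.22458, 167.44992

Point 1:
  Latitude: 89 + 56.72/60 = 89.945333
  S → negative
  Lon: 27.359′ = 0.455983°; total 42.455983
  hemisphere W, so the sign is −
Point 2:
  Lat: 44 + 55.882/60 = 44.931367
  N ⇒ keep positive
  Lon: 11 + 22.65/60 = 11.377500
  W → negative
Point 3:
  φ: 81 + 8.336/60 = 81.138933
  N ⇒ keep positive
  Lon: 21 + 22.241/60 = 21.370683
  W ⇒ negate
Point 4:
  φ: 43 + 13.475/60 = 43.224583
  S → negative
  Longitude: 167 + 26.9954/60 = 167.449923
  E → positive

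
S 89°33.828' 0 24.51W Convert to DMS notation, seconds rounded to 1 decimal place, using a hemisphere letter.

φ: 33.82800′ → 33′ and 0.82800 × 60 = 49.680″
Lon: 24.51000′ → 24′ and 0.51000 × 60 = 30.600″

89°33′49.7″ S, 0°24′30.6″ W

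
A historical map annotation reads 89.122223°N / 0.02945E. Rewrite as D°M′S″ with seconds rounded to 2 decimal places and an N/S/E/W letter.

Lat: 0.122223 × 60 = 7.33338′ → 7′, remainder × 60 = 20.0028″
λ: 0.029450 × 60 = 1.76700′ → 1′, remainder × 60 = 46.0200″

89°07′20.00″ N, 0°01′46.02″ E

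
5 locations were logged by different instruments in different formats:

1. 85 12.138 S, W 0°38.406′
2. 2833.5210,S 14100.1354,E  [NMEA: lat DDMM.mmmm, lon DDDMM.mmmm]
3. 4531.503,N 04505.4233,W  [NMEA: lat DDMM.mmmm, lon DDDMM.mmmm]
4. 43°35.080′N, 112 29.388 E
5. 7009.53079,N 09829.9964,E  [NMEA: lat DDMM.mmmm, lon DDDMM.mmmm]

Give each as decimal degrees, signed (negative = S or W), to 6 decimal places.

Point 1:
  Latitude: 85 + 12.138/60 = 85.2023000
  hemisphere S, so the sign is −
  λ: 38.406′ = 0.640100°; total 0.6401000
  W ⇒ negate
Point 2:
  φ: split at 2 digits → 28° and 33.521′; 28 + 33.521/60 = 28.5586833
  hemisphere S, so the sign is −
  λ: degrees = first 3 digits = 141, minutes = 0.1354; 141 + 0.1354/60 = 141.0022567
  E → positive
Point 3:
  Latitude: split at 2 digits → 45° and 31.503′; 45 + 31.503/60 = 45.5250500
  N → positive
  λ: degrees = first 3 digits = 45, minutes = 5.4233; 45 + 5.4233/60 = 45.0903883
  W → negative
Point 4:
  φ: 43 + 35.08/60 = 43.5846667
  N → positive
  λ: 112 + 29.388/60 = 112.4898000
  E ⇒ keep positive
Point 5:
  Latitude: degrees = first 2 digits = 70, minutes = 9.53079; 70 + 9.53079/60 = 70.1588465
  N → positive
  λ: split at 3 digits → 098° and 29.9964′; 98 + 29.9964/60 = 98.4999400
  E ⇒ keep positive

1. -85.202300, -0.640100
2. -28.558683, 141.002257
3. 45.525050, -45.090388
4. 43.584667, 112.489800
5. 70.158847, 98.499940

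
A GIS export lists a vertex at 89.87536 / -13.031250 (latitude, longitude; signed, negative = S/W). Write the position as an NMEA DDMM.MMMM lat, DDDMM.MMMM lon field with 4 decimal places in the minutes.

Lat: 89° + 0.875360 × 60 = 89° 52.521600′
Longitude is negative → W; |value| = 13.031250
λ: 13° + 0.031250 × 60 = 13° 1.875000′

8952.5216,N / 01301.8750,W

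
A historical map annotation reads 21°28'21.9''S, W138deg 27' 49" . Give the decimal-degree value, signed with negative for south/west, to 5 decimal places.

-21.47275, -138.46361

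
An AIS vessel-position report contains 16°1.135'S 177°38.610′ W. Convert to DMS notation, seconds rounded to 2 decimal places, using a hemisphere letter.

Latitude: 1.13500′ → 1′ and 0.13500 × 60 = 8.1000″
λ: 38.61000′ → 38′ and 0.61000 × 60 = 36.6000″

16°01′8.10″ S, 177°38′36.60″ W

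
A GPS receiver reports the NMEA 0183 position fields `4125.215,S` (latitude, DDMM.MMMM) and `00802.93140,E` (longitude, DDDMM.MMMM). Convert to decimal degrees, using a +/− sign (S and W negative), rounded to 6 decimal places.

Lat: degrees = first 2 digits = 41, minutes = 25.215; 41 + 25.215/60 = 41.4202500
S ⇒ negate
λ: split at 3 digits → 008° and 2.9314′; 8 + 2.9314/60 = 8.0488567
E → positive

-41.420250, 8.048857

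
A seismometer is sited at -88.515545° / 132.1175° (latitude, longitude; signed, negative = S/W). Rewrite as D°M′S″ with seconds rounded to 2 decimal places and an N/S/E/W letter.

Latitude is negative → S; |value| = 88.515545
φ: whole degrees 88; 30.93270′ → 30′ and 55.9620″
Longitude: 0.117500° → 7.05000′; 0.05000 × 60 = 3.0000″

88°30′55.96″ S, 132°07′3.00″ E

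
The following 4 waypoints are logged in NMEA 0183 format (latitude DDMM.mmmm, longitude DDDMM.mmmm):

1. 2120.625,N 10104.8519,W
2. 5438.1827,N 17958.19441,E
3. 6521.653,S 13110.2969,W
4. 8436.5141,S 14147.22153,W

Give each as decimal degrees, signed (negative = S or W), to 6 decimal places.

Point 1:
  Latitude: split at 2 digits → 21° and 20.625′; 21 + 20.625/60 = 21.3437500
  N ⇒ keep positive
  Lon: degrees = first 3 digits = 101, minutes = 4.8519; 101 + 4.8519/60 = 101.0808650
  W ⇒ negate
Point 2:
  Lat: degrees = first 2 digits = 54, minutes = 38.1827; 54 + 38.1827/60 = 54.6363783
  N ⇒ keep positive
  Longitude: split at 3 digits → 179° and 58.19441′; 179 + 58.19441/60 = 179.9699068
  E → positive
Point 3:
  Latitude: degrees = first 2 digits = 65, minutes = 21.653; 65 + 21.653/60 = 65.3608833
  S → negative
  Longitude: degrees = first 3 digits = 131, minutes = 10.2969; 131 + 10.2969/60 = 131.1716150
  hemisphere W, so the sign is −
Point 4:
  Lat: split at 2 digits → 84° and 36.5141′; 84 + 36.5141/60 = 84.6085683
  hemisphere S, so the sign is −
  λ: split at 3 digits → 141° and 47.22153′; 141 + 47.22153/60 = 141.7870255
  hemisphere W, so the sign is −

1. 21.343750, -101.080865
2. 54.636378, 179.969907
3. -65.360883, -131.171615
4. -84.608568, -141.787026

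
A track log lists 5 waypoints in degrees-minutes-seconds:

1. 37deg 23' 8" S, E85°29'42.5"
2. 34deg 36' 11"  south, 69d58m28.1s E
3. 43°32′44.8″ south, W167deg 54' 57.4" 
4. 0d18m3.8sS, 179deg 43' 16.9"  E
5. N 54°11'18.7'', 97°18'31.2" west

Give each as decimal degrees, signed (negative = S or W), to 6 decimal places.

1. -37.385556, 85.495139
2. -34.603056, 69.974472
3. -43.545778, -167.915944
4. -0.301056, 179.721361
5. 54.188528, -97.308667

Point 1:
  φ: 23′ + 8″ = 23.13333′; 37 + 23.13333/60 = 37.3855556
  hemisphere S, so the sign is −
  Longitude: 85° + 29/60 + 42.5/3600 = 85 + 0.483333 + 0.011806 = 85.4951389
  E → positive
Point 2:
  Latitude: 34 + 36/60 + 11/3600 = 34.6030556
  S ⇒ negate
  λ: 69° + 58/60 + 28.1/3600 = 69 + 0.966667 + 0.007806 = 69.9744722
  E → positive
Point 3:
  Latitude: 43 + 32/60 + 44.8/3600 = 43.5457778
  S → negative
  Lon: 167 + 54/60 + 57.4/3600 = 167.9159444
  W ⇒ negate
Point 4:
  Latitude: 18′ + 3.8″ = 18.06333′; 0 + 18.06333/60 = 0.3010556
  hemisphere S, so the sign is −
  Lon: 179 + 43/60 + 16.9/3600 = 179.7213611
  E ⇒ keep positive
Point 5:
  φ: 11′ + 18.7″ = 11.31167′; 54 + 11.31167/60 = 54.1885278
  N → positive
  Longitude: 97° + 18/60 + 31.2/3600 = 97 + 0.300000 + 0.008667 = 97.3086667
  W ⇒ negate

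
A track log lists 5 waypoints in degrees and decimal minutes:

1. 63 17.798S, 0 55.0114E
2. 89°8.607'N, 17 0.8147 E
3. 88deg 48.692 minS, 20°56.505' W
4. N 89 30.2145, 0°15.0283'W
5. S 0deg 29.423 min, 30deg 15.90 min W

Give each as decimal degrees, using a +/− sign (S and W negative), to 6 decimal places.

Point 1:
  Latitude: 63 + 17.798/60 = 63.2966333
  hemisphere S, so the sign is −
  Longitude: 55.0114′ = 0.916857°; total 0.9168567
  E ⇒ keep positive
Point 2:
  φ: 89 + 8.607/60 = 89.1434500
  N ⇒ keep positive
  λ: 0.8147′ = 0.013578°; total 17.0135783
  E → positive
Point 3:
  Latitude: 88 + 48.692/60 = 88.8115333
  S ⇒ negate
  λ: 20 + 56.505/60 = 20.9417500
  W ⇒ negate
Point 4:
  Lat: 89 + 30.2145/60 = 89.5035750
  N ⇒ keep positive
  Longitude: 0 + 15.0283/60 = 0.2504717
  W ⇒ negate
Point 5:
  Latitude: 29.423′ = 0.490383°; total 0.4903833
  hemisphere S, so the sign is −
  λ: 30 + 15.9/60 = 30.2650000
  W → negative

1. -63.296633, 0.916857
2. 89.143450, 17.013578
3. -88.811533, -20.941750
4. 89.503575, -0.250472
5. -0.490383, -30.265000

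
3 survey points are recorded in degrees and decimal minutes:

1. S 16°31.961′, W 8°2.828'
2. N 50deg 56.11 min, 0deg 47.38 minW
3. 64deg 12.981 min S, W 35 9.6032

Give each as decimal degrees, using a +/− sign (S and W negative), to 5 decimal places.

1. -16.53268, -8.04713
2. 50.93517, -0.78967
3. -64.21635, -35.16005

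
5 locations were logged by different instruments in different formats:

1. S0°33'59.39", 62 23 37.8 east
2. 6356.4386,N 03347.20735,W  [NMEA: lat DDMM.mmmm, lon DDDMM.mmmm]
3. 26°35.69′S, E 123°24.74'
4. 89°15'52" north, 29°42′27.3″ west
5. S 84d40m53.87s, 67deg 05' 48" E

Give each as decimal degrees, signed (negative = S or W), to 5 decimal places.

Point 1:
  φ: 33′ + 59.39″ = 33.98983′; 0 + 33.98983/60 = 0.566497
  S → negative
  Longitude: 62° + 23/60 + 37.8/3600 = 62 + 0.383333 + 0.010500 = 62.393833
  E ⇒ keep positive
Point 2:
  Lat: split at 2 digits → 63° and 56.4386′; 63 + 56.4386/60 = 63.940643
  N ⇒ keep positive
  Longitude: split at 3 digits → 033° and 47.20735′; 33 + 47.20735/60 = 33.786789
  W → negative
Point 3:
  φ: 26 + 35.69/60 = 26.594833
  S → negative
  Longitude: 123 + 24.74/60 = 123.412333
  E → positive
Point 4:
  Lat: 89 + 15/60 + 52/3600 = 89.264444
  N ⇒ keep positive
  λ: 42′ + 27.3″ = 42.45500′; 29 + 42.45500/60 = 29.707583
  hemisphere W, so the sign is −
Point 5:
  φ: 84 + 40/60 + 53.87/3600 = 84.681631
  S → negative
  λ: 67° + 5/60 + 48/3600 = 67 + 0.083333 + 0.013333 = 67.096667
  E → positive

1. -0.56650, 62.39383
2. 63.94064, -33.78679
3. -26.59483, 123.41233
4. 89.26444, -29.70758
5. -84.68163, 67.09667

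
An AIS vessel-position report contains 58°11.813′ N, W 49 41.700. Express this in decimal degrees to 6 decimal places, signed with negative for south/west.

58.196883, -49.695000

Lat: 11.813′ = 0.196883°; total 58.1968833
N ⇒ keep positive
λ: 41.7′ = 0.695000°; total 49.6950000
W ⇒ negate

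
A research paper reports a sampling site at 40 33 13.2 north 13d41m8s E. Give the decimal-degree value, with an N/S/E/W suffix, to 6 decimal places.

φ: 40 + 33/60 + 13.2/3600 = 40.5536667
Longitude: 13° + 41/60 + 8/3600 = 13 + 0.683333 + 0.002222 = 13.6855556

40.553667° N, 13.685556° E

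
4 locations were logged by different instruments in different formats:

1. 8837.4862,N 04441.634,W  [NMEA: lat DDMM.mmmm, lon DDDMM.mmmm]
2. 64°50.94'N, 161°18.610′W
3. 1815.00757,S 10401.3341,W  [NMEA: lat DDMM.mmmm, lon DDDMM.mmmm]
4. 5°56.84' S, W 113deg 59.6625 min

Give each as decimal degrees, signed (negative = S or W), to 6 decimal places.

Point 1:
  φ: split at 2 digits → 88° and 37.4862′; 88 + 37.4862/60 = 88.6247700
  N → positive
  Lon: degrees = first 3 digits = 44, minutes = 41.634; 44 + 41.634/60 = 44.6939000
  W → negative
Point 2:
  Latitude: 64 + 50.94/60 = 64.8490000
  N ⇒ keep positive
  Lon: 161 + 18.61/60 = 161.3101667
  hemisphere W, so the sign is −
Point 3:
  Latitude: degrees = first 2 digits = 18, minutes = 15.00757; 18 + 15.00757/60 = 18.2501262
  S → negative
  Longitude: split at 3 digits → 104° and 1.3341′; 104 + 1.3341/60 = 104.0222350
  W → negative
Point 4:
  φ: 5 + 56.84/60 = 5.9473333
  hemisphere S, so the sign is −
  Longitude: 59.6625′ = 0.994375°; total 113.9943750
  hemisphere W, so the sign is −

1. 88.624770, -44.693900
2. 64.849000, -161.310167
3. -18.250126, -104.022235
4. -5.947333, -113.994375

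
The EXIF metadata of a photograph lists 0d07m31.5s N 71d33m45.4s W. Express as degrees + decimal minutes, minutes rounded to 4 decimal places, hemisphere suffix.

Lat: seconds/60 = 0.52500; minutes = 7 + 0.52500 = 7.525000
λ: seconds/60 = 0.75667; minutes = 33 + 0.75667 = 33.756667

0° 7.5250′ N, 71° 33.7567′ W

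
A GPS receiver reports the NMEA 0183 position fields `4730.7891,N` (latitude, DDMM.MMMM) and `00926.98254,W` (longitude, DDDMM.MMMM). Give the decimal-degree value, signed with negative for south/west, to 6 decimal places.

47.513152, -9.449709

Lat: split at 2 digits → 47° and 30.7891′; 47 + 30.7891/60 = 47.5131517
N → positive
Lon: degrees = first 3 digits = 9, minutes = 26.98254; 9 + 26.98254/60 = 9.4497090
W ⇒ negate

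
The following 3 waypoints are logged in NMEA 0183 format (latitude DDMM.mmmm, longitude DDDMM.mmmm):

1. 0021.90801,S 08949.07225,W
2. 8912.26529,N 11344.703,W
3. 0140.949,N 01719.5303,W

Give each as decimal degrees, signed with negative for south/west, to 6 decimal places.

1. -0.365134, -89.817871
2. 89.204422, -113.745050
3. 1.682483, -17.325505

Point 1:
  Latitude: degrees = first 2 digits = 0, minutes = 21.90801; 0 + 21.90801/60 = 0.3651335
  hemisphere S, so the sign is −
  λ: split at 3 digits → 089° and 49.07225′; 89 + 49.07225/60 = 89.8178708
  W ⇒ negate
Point 2:
  φ: split at 2 digits → 89° and 12.26529′; 89 + 12.26529/60 = 89.2044215
  N → positive
  Longitude: degrees = first 3 digits = 113, minutes = 44.703; 113 + 44.703/60 = 113.7450500
  W → negative
Point 3:
  φ: degrees = first 2 digits = 1, minutes = 40.949; 1 + 40.949/60 = 1.6824833
  N ⇒ keep positive
  Lon: degrees = first 3 digits = 17, minutes = 19.5303; 17 + 19.5303/60 = 17.3255050
  hemisphere W, so the sign is −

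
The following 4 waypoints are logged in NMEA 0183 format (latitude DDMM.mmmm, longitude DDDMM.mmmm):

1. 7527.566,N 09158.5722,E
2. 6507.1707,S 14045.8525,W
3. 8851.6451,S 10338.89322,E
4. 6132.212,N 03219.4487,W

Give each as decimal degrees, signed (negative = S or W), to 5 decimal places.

1. 75.45943, 91.97620
2. -65.11951, -140.76421
3. -88.86075, 103.64822
4. 61.53687, -32.32415

Point 1:
  Lat: degrees = first 2 digits = 75, minutes = 27.566; 75 + 27.566/60 = 75.459433
  N → positive
  Longitude: degrees = first 3 digits = 91, minutes = 58.5722; 91 + 58.5722/60 = 91.976203
  E → positive
Point 2:
  Lat: degrees = first 2 digits = 65, minutes = 7.1707; 65 + 7.1707/60 = 65.119512
  S → negative
  Lon: degrees = first 3 digits = 140, minutes = 45.8525; 140 + 45.8525/60 = 140.764208
  W ⇒ negate
Point 3:
  Lat: degrees = first 2 digits = 88, minutes = 51.6451; 88 + 51.6451/60 = 88.860752
  S ⇒ negate
  Longitude: degrees = first 3 digits = 103, minutes = 38.89322; 103 + 38.89322/60 = 103.648220
  E → positive
Point 4:
  φ: degrees = first 2 digits = 61, minutes = 32.212; 61 + 32.212/60 = 61.536867
  N → positive
  Lon: split at 3 digits → 032° and 19.4487′; 32 + 19.4487/60 = 32.324145
  hemisphere W, so the sign is −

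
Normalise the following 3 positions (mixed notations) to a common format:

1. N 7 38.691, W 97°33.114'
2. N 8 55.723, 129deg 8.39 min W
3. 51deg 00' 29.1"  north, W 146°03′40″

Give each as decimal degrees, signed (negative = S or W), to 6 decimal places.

Point 1:
  Latitude: 38.691′ = 0.644850°; total 7.6448500
  N → positive
  λ: 97 + 33.114/60 = 97.5519000
  hemisphere W, so the sign is −
Point 2:
  Lat: 55.723′ = 0.928717°; total 8.9287167
  N ⇒ keep positive
  λ: 8.39′ = 0.139833°; total 129.1398333
  W → negative
Point 3:
  Latitude: 0′ + 29.1″ = 0.48500′; 51 + 0.48500/60 = 51.0080833
  N → positive
  λ: 146° + 3/60 + 40/3600 = 146 + 0.050000 + 0.011111 = 146.0611111
  hemisphere W, so the sign is −

1. 7.644850, -97.551900
2. 8.928717, -129.139833
3. 51.008083, -146.061111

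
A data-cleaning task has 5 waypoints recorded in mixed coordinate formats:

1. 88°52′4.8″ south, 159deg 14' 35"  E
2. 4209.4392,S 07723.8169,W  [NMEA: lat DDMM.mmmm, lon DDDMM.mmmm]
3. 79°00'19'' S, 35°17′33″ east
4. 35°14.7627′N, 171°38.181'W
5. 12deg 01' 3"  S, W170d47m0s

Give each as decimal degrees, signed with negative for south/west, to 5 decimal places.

1. -88.86800, 159.24306
2. -42.15732, -77.39695
3. -79.00528, 35.29250
4. 35.24605, -171.63635
5. -12.01750, -170.78333

Point 1:
  Latitude: 88° + 52/60 + 4.8/3600 = 88 + 0.866667 + 0.001333 = 88.868000
  S ⇒ negate
  Longitude: 14′ + 35″ = 14.58333′; 159 + 14.58333/60 = 159.243056
  E → positive
Point 2:
  Latitude: degrees = first 2 digits = 42, minutes = 9.4392; 42 + 9.4392/60 = 42.157320
  S ⇒ negate
  λ: degrees = first 3 digits = 77, minutes = 23.8169; 77 + 23.8169/60 = 77.396948
  W ⇒ negate
Point 3:
  Lat: 79° + 0/60 + 19/3600 = 79 + 0.000000 + 0.005278 = 79.005278
  S ⇒ negate
  Lon: 35° + 17/60 + 33/3600 = 35 + 0.283333 + 0.009167 = 35.292500
  E → positive
Point 4:
  Latitude: 35 + 14.7627/60 = 35.246045
  N → positive
  λ: 38.181′ = 0.636350°; total 171.636350
  hemisphere W, so the sign is −
Point 5:
  φ: 12 + 1/60 + 3/3600 = 12.017500
  S → negative
  λ: 170° + 47/60 + 0/3600 = 170 + 0.783333 + 0.000000 = 170.783333
  hemisphere W, so the sign is −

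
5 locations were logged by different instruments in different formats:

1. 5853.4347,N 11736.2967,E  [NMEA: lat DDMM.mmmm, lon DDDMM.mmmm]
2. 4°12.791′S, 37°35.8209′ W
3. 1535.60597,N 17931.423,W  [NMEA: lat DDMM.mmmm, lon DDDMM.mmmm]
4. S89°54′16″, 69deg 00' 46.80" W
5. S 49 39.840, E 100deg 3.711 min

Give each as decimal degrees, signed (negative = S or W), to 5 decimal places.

1. 58.89058, 117.60495
2. -4.21318, -37.59702
3. 15.59343, -179.52372
4. -89.90444, -69.01300
5. -49.66400, 100.06185

Point 1:
  Lat: split at 2 digits → 58° and 53.4347′; 58 + 53.4347/60 = 58.890578
  N ⇒ keep positive
  Longitude: degrees = first 3 digits = 117, minutes = 36.2967; 117 + 36.2967/60 = 117.604945
  E ⇒ keep positive
Point 2:
  φ: 12.791′ = 0.213183°; total 4.213183
  S ⇒ negate
  λ: 35.8209′ = 0.597015°; total 37.597015
  W → negative
Point 3:
  Latitude: degrees = first 2 digits = 15, minutes = 35.60597; 15 + 35.60597/60 = 15.593433
  N ⇒ keep positive
  λ: split at 3 digits → 179° and 31.423′; 179 + 31.423/60 = 179.523717
  hemisphere W, so the sign is −
Point 4:
  φ: 89 + 54/60 + 16/3600 = 89.904444
  S ⇒ negate
  Longitude: 69° + 0/60 + 46.8/3600 = 69 + 0.000000 + 0.013000 = 69.013000
  W → negative
Point 5:
  φ: 49 + 39.84/60 = 49.664000
  S → negative
  λ: 100 + 3.711/60 = 100.061850
  E ⇒ keep positive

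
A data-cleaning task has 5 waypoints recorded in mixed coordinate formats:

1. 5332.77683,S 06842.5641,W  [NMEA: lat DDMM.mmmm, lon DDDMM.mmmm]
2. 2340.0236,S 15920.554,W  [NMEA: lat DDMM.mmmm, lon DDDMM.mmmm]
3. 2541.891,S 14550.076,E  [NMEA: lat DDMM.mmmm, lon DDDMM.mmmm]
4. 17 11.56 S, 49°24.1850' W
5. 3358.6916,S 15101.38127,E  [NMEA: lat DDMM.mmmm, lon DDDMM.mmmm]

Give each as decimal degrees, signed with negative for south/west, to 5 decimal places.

1. -53.54628, -68.70940
2. -23.66706, -159.34257
3. -25.69818, 145.83460
4. -17.19267, -49.40308
5. -33.97819, 151.02302

Point 1:
  Lat: degrees = first 2 digits = 53, minutes = 32.77683; 53 + 32.77683/60 = 53.546281
  hemisphere S, so the sign is −
  Longitude: split at 3 digits → 068° and 42.5641′; 68 + 42.5641/60 = 68.709402
  hemisphere W, so the sign is −
Point 2:
  Latitude: degrees = first 2 digits = 23, minutes = 40.0236; 23 + 40.0236/60 = 23.667060
  S → negative
  Lon: split at 3 digits → 159° and 20.554′; 159 + 20.554/60 = 159.342567
  W → negative
Point 3:
  Lat: degrees = first 2 digits = 25, minutes = 41.891; 25 + 41.891/60 = 25.698183
  S ⇒ negate
  Longitude: degrees = first 3 digits = 145, minutes = 50.076; 145 + 50.076/60 = 145.834600
  E ⇒ keep positive
Point 4:
  Lat: 17 + 11.56/60 = 17.192667
  S ⇒ negate
  Lon: 24.185′ = 0.403083°; total 49.403083
  hemisphere W, so the sign is −
Point 5:
  Latitude: degrees = first 2 digits = 33, minutes = 58.6916; 33 + 58.6916/60 = 33.978193
  S → negative
  Longitude: degrees = first 3 digits = 151, minutes = 1.38127; 151 + 1.38127/60 = 151.023021
  E → positive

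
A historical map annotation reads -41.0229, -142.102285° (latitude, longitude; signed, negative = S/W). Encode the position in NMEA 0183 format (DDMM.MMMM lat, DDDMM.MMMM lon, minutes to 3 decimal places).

Latitude is negative → S; |value| = 41.022900
Latitude: minutes = (41.022900 − 41) × 60 = 1.37400
Longitude is negative → W; |value| = 142.102285
Lon: fractional part 0.102285 → 6.13710 minutes

4101.374,S / 14206.137,W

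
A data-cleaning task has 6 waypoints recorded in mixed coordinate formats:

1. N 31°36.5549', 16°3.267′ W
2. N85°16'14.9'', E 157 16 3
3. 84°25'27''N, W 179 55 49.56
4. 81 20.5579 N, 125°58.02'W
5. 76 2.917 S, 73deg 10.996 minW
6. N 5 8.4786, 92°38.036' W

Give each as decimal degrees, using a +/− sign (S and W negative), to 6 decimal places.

Point 1:
  Latitude: 36.5549′ = 0.609248°; total 31.6092483
  N ⇒ keep positive
  Lon: 16 + 3.267/60 = 16.0544500
  W ⇒ negate
Point 2:
  Lat: 16′ + 14.9″ = 16.24833′; 85 + 16.24833/60 = 85.2708056
  N ⇒ keep positive
  Lon: 157 + 16/60 + 3/3600 = 157.2675000
  E → positive
Point 3:
  φ: 84° + 25/60 + 27/3600 = 84 + 0.416667 + 0.007500 = 84.4241667
  N → positive
  λ: 55′ + 49.56″ = 55.82600′; 179 + 55.82600/60 = 179.9304333
  W → negative
Point 4:
  Latitude: 20.5579′ = 0.342632°; total 81.3426317
  N → positive
  Lon: 58.02′ = 0.967000°; total 125.9670000
  W ⇒ negate
Point 5:
  φ: 2.917′ = 0.048617°; total 76.0486167
  S → negative
  Longitude: 73 + 10.996/60 = 73.1832667
  W → negative
Point 6:
  φ: 8.4786′ = 0.141310°; total 5.1413100
  N ⇒ keep positive
  Longitude: 92 + 38.036/60 = 92.6339333
  W → negative

1. 31.609248, -16.054450
2. 85.270806, 157.267500
3. 84.424167, -179.930433
4. 81.342632, -125.967000
5. -76.048617, -73.183267
6. 5.141310, -92.633933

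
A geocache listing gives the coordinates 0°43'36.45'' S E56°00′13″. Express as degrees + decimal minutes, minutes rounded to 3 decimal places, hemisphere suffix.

0° 43.608′ S, 56° 0.217′ E

Latitude: seconds/60 = 0.60750; minutes = 43 + 0.60750 = 43.60750
Lon: seconds/60 = 0.21667; minutes = 0 + 0.21667 = 0.21667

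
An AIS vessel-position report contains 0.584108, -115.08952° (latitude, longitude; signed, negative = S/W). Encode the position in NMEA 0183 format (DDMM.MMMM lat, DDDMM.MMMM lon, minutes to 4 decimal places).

0035.0465,N / 11505.3712,W

Latitude: 0° + 0.584108 × 60 = 0° 35.046480′
Longitude is negative → W; |value| = 115.089520
Longitude: 115° + 0.089520 × 60 = 115° 5.371200′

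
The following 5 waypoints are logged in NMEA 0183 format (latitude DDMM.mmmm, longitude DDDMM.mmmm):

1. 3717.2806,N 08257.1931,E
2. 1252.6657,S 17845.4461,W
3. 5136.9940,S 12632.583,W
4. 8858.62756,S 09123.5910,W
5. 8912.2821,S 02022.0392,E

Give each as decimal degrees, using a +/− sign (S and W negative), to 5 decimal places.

1. 37.28801, 82.95322
2. -12.87776, -178.75744
3. -51.61657, -126.54305
4. -88.97713, -91.39318
5. -89.20470, 20.36732

Point 1:
  Lat: split at 2 digits → 37° and 17.2806′; 37 + 17.2806/60 = 37.288010
  N ⇒ keep positive
  λ: degrees = first 3 digits = 82, minutes = 57.1931; 82 + 57.1931/60 = 82.953218
  E → positive
Point 2:
  φ: split at 2 digits → 12° and 52.6657′; 12 + 52.6657/60 = 12.877762
  S ⇒ negate
  Lon: split at 3 digits → 178° and 45.4461′; 178 + 45.4461/60 = 178.757435
  W → negative
Point 3:
  φ: split at 2 digits → 51° and 36.994′; 51 + 36.994/60 = 51.616567
  S → negative
  Lon: degrees = first 3 digits = 126, minutes = 32.583; 126 + 32.583/60 = 126.543050
  W → negative
Point 4:
  φ: degrees = first 2 digits = 88, minutes = 58.62756; 88 + 58.62756/60 = 88.977126
  S → negative
  Longitude: split at 3 digits → 091° and 23.591′; 91 + 23.591/60 = 91.393183
  W → negative
Point 5:
  Latitude: split at 2 digits → 89° and 12.2821′; 89 + 12.2821/60 = 89.204702
  S ⇒ negate
  Longitude: split at 3 digits → 020° and 22.0392′; 20 + 22.0392/60 = 20.367320
  E ⇒ keep positive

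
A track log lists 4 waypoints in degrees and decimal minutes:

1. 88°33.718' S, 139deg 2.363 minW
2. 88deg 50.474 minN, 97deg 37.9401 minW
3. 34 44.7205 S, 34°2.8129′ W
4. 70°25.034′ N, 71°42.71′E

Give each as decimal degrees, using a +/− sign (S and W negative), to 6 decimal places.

1. -88.561967, -139.039383
2. 88.841233, -97.632335
3. -34.745342, -34.046882
4. 70.417233, 71.711833

Point 1:
  Latitude: 33.718′ = 0.561967°; total 88.5619667
  S → negative
  Lon: 2.363′ = 0.039383°; total 139.0393833
  hemisphere W, so the sign is −
Point 2:
  Latitude: 88 + 50.474/60 = 88.8412333
  N → positive
  λ: 97 + 37.9401/60 = 97.6323350
  hemisphere W, so the sign is −
Point 3:
  Latitude: 44.7205′ = 0.745342°; total 34.7453417
  S ⇒ negate
  Lon: 2.8129′ = 0.046882°; total 34.0468817
  hemisphere W, so the sign is −
Point 4:
  Lat: 25.034′ = 0.417233°; total 70.4172333
  N ⇒ keep positive
  λ: 42.71′ = 0.711833°; total 71.7118333
  E ⇒ keep positive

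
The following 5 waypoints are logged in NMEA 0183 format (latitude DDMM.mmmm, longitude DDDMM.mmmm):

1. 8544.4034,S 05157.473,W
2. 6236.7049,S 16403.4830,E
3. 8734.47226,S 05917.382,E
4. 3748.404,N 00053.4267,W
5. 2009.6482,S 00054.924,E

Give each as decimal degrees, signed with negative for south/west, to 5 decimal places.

1. -85.74006, -51.95788
2. -62.61175, 164.05805
3. -87.57454, 59.28970
4. 37.80673, -0.89045
5. -20.16080, 0.91540

Point 1:
  Lat: split at 2 digits → 85° and 44.4034′; 85 + 44.4034/60 = 85.740057
  S → negative
  Longitude: degrees = first 3 digits = 51, minutes = 57.473; 51 + 57.473/60 = 51.957883
  W → negative
Point 2:
  φ: degrees = first 2 digits = 62, minutes = 36.7049; 62 + 36.7049/60 = 62.611748
  S ⇒ negate
  Lon: degrees = first 3 digits = 164, minutes = 3.483; 164 + 3.483/60 = 164.058050
  E ⇒ keep positive
Point 3:
  φ: split at 2 digits → 87° and 34.47226′; 87 + 34.47226/60 = 87.574538
  hemisphere S, so the sign is −
  Lon: split at 3 digits → 059° and 17.382′; 59 + 17.382/60 = 59.289700
  E → positive
Point 4:
  φ: degrees = first 2 digits = 37, minutes = 48.404; 37 + 48.404/60 = 37.806733
  N → positive
  Longitude: degrees = first 3 digits = 0, minutes = 53.4267; 0 + 53.4267/60 = 0.890445
  W ⇒ negate
Point 5:
  φ: degrees = first 2 digits = 20, minutes = 9.6482; 20 + 9.6482/60 = 20.160803
  S ⇒ negate
  Lon: degrees = first 3 digits = 0, minutes = 54.924; 0 + 54.924/60 = 0.915400
  E ⇒ keep positive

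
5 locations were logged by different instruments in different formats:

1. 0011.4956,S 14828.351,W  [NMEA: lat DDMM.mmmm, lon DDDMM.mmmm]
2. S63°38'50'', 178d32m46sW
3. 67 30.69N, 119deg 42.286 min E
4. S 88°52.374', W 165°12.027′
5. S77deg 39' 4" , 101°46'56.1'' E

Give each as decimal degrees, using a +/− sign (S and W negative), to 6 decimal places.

1. -0.191593, -148.472517
2. -63.647222, -178.546111
3. 67.511500, 119.704767
4. -88.872900, -165.200450
5. -77.651111, 101.782250

Point 1:
  φ: degrees = first 2 digits = 0, minutes = 11.4956; 0 + 11.4956/60 = 0.1915933
  S → negative
  λ: degrees = first 3 digits = 148, minutes = 28.351; 148 + 28.351/60 = 148.4725167
  hemisphere W, so the sign is −
Point 2:
  Latitude: 63 + 38/60 + 50/3600 = 63.6472222
  S ⇒ negate
  Lon: 32′ + 46″ = 32.76667′; 178 + 32.76667/60 = 178.5461111
  W ⇒ negate
Point 3:
  φ: 67 + 30.69/60 = 67.5115000
  N → positive
  λ: 42.286′ = 0.704767°; total 119.7047667
  E ⇒ keep positive
Point 4:
  Latitude: 88 + 52.374/60 = 88.8729000
  S ⇒ negate
  λ: 165 + 12.027/60 = 165.2004500
  W ⇒ negate
Point 5:
  Lat: 39′ + 4″ = 39.06667′; 77 + 39.06667/60 = 77.6511111
  S → negative
  Longitude: 101 + 46/60 + 56.1/3600 = 101.7822500
  E → positive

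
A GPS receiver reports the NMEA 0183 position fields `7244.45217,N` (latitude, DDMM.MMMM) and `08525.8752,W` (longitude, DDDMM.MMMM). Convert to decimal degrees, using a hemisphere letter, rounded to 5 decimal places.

72.74087° N, 85.43125° W

Latitude: split at 2 digits → 72° and 44.45217′; 72 + 44.45217/60 = 72.740870
Longitude: degrees = first 3 digits = 85, minutes = 25.8752; 85 + 25.8752/60 = 85.431253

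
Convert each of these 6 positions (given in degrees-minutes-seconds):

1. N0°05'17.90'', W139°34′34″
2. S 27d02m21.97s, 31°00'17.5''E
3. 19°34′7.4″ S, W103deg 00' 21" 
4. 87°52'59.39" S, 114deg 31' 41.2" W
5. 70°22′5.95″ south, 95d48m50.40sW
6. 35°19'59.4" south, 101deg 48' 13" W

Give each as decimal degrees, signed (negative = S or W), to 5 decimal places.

1. 0.08831, -139.57611
2. -27.03944, 31.00486
3. -19.56872, -103.00583
4. -87.88316, -114.52811
5. -70.36832, -95.81400
6. -35.33317, -101.80361

Point 1:
  φ: 0 + 5/60 + 17.9/3600 = 0.088306
  N → positive
  Longitude: 34′ + 34″ = 34.56667′; 139 + 34.56667/60 = 139.576111
  hemisphere W, so the sign is −
Point 2:
  Latitude: 27 + 2/60 + 21.97/3600 = 27.039436
  S ⇒ negate
  Longitude: 0′ + 17.5″ = 0.29167′; 31 + 0.29167/60 = 31.004861
  E ⇒ keep positive
Point 3:
  Latitude: 19° + 34/60 + 7.4/3600 = 19 + 0.566667 + 0.002056 = 19.568722
  hemisphere S, so the sign is −
  λ: 103 + 0/60 + 21/3600 = 103.005833
  W → negative
Point 4:
  φ: 87° + 52/60 + 59.39/3600 = 87 + 0.866667 + 0.016497 = 87.883164
  S ⇒ negate
  λ: 31′ + 41.2″ = 31.68667′; 114 + 31.68667/60 = 114.528111
  W → negative
Point 5:
  φ: 70° + 22/60 + 5.95/3600 = 70 + 0.366667 + 0.001653 = 70.368319
  S → negative
  λ: 95 + 48/60 + 50.4/3600 = 95.814000
  W → negative
Point 6:
  Latitude: 35° + 19/60 + 59.4/3600 = 35 + 0.316667 + 0.016500 = 35.333167
  hemisphere S, so the sign is −
  Lon: 48′ + 13″ = 48.21667′; 101 + 48.21667/60 = 101.803611
  W ⇒ negate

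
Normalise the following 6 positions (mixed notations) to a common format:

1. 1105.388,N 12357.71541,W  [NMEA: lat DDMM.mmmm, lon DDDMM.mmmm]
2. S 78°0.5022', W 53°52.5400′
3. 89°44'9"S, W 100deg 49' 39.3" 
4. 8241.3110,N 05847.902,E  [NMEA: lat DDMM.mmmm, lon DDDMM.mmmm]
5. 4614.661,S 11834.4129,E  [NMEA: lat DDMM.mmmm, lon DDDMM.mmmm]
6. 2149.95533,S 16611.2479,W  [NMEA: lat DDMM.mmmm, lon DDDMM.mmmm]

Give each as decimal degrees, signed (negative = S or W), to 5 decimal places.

1. 11.08980, -123.96192
2. -78.00837, -53.87567
3. -89.73583, -100.82758
4. 82.68852, 58.79837
5. -46.24435, 118.57355
6. -21.83259, -166.18747

Point 1:
  Lat: degrees = first 2 digits = 11, minutes = 5.388; 11 + 5.388/60 = 11.089800
  N ⇒ keep positive
  Lon: split at 3 digits → 123° and 57.71541′; 123 + 57.71541/60 = 123.961924
  W → negative
Point 2:
  Lat: 0.5022′ = 0.008370°; total 78.008370
  S → negative
  λ: 52.54′ = 0.875667°; total 53.875667
  W → negative
Point 3:
  Lat: 89 + 44/60 + 9/3600 = 89.735833
  S → negative
  Lon: 100 + 49/60 + 39.3/3600 = 100.827583
  W → negative
Point 4:
  Lat: degrees = first 2 digits = 82, minutes = 41.311; 82 + 41.311/60 = 82.688517
  N ⇒ keep positive
  Longitude: split at 3 digits → 058° and 47.902′; 58 + 47.902/60 = 58.798367
  E → positive
Point 5:
  φ: degrees = first 2 digits = 46, minutes = 14.661; 46 + 14.661/60 = 46.244350
  S ⇒ negate
  Longitude: degrees = first 3 digits = 118, minutes = 34.4129; 118 + 34.4129/60 = 118.573548
  E ⇒ keep positive
Point 6:
  φ: degrees = first 2 digits = 21, minutes = 49.95533; 21 + 49.95533/60 = 21.832589
  S ⇒ negate
  λ: split at 3 digits → 166° and 11.2479′; 166 + 11.2479/60 = 166.187465
  hemisphere W, so the sign is −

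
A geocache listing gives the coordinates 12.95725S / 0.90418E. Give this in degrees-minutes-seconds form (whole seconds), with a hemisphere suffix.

Lat: 0.957250 × 60 = 57.43500′ → 57′, remainder × 60 = 26.10″
Lon: 0.904180 × 60 = 54.25080′ → 54′, remainder × 60 = 15.05″

12°57′26″ S, 0°54′15″ E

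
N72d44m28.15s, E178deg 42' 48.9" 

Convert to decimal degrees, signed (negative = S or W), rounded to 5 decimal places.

72.74115, 178.71358

φ: 44′ + 28.15″ = 44.46917′; 72 + 44.46917/60 = 72.741153
N → positive
Lon: 178° + 42/60 + 48.9/3600 = 178 + 0.700000 + 0.013583 = 178.713583
E → positive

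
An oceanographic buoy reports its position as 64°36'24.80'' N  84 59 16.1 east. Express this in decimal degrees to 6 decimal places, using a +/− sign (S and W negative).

64.606889, 84.987806

Lat: 36′ + 24.8″ = 36.41333′; 64 + 36.41333/60 = 64.6068889
N ⇒ keep positive
Longitude: 59′ + 16.1″ = 59.26833′; 84 + 59.26833/60 = 84.9878056
E → positive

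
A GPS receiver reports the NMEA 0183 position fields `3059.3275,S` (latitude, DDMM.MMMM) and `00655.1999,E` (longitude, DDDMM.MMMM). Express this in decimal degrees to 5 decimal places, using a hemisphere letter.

30.98879° S, 6.92000° E

φ: split at 2 digits → 30° and 59.3275′; 30 + 59.3275/60 = 30.988792
Lon: degrees = first 3 digits = 6, minutes = 55.1999; 6 + 55.1999/60 = 6.919998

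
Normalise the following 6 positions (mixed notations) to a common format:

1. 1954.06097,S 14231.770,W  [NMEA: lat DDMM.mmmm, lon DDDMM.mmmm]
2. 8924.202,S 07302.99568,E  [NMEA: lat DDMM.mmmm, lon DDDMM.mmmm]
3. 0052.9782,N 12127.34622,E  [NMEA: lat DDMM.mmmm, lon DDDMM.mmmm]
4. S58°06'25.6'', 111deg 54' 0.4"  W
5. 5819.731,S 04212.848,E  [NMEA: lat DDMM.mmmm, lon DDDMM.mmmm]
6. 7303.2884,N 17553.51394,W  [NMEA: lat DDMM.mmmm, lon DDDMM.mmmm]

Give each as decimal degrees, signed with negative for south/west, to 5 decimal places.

Point 1:
  Lat: degrees = first 2 digits = 19, minutes = 54.06097; 19 + 54.06097/60 = 19.901016
  hemisphere S, so the sign is −
  Longitude: split at 3 digits → 142° and 31.77′; 142 + 31.77/60 = 142.529500
  W → negative
Point 2:
  Latitude: degrees = first 2 digits = 89, minutes = 24.202; 89 + 24.202/60 = 89.403367
  S → negative
  Lon: split at 3 digits → 073° and 2.99568′; 73 + 2.99568/60 = 73.049928
  E ⇒ keep positive
Point 3:
  Latitude: degrees = first 2 digits = 0, minutes = 52.9782; 0 + 52.9782/60 = 0.882970
  N ⇒ keep positive
  Longitude: degrees = first 3 digits = 121, minutes = 27.34622; 121 + 27.34622/60 = 121.455770
  E ⇒ keep positive
Point 4:
  Latitude: 58° + 6/60 + 25.6/3600 = 58 + 0.100000 + 0.007111 = 58.107111
  hemisphere S, so the sign is −
  Longitude: 111° + 54/60 + 0.4/3600 = 111 + 0.900000 + 0.000111 = 111.900111
  hemisphere W, so the sign is −
Point 5:
  Lat: split at 2 digits → 58° and 19.731′; 58 + 19.731/60 = 58.328850
  S → negative
  Lon: degrees = first 3 digits = 42, minutes = 12.848; 42 + 12.848/60 = 42.214133
  E ⇒ keep positive
Point 6:
  Latitude: split at 2 digits → 73° and 3.2884′; 73 + 3.2884/60 = 73.054807
  N ⇒ keep positive
  Lon: split at 3 digits → 175° and 53.51394′; 175 + 53.51394/60 = 175.891899
  W ⇒ negate

1. -19.90102, -142.52950
2. -89.40337, 73.04993
3. 0.88297, 121.45577
4. -58.10711, -111.90011
5. -58.32885, 42.21413
6. 73.05481, -175.89190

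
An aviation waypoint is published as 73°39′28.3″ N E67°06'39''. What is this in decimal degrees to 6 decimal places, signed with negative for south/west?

73.657861, 67.110833

Latitude: 73 + 39/60 + 28.3/3600 = 73.6578611
N → positive
λ: 67° + 6/60 + 39/3600 = 67 + 0.100000 + 0.010833 = 67.1108333
E ⇒ keep positive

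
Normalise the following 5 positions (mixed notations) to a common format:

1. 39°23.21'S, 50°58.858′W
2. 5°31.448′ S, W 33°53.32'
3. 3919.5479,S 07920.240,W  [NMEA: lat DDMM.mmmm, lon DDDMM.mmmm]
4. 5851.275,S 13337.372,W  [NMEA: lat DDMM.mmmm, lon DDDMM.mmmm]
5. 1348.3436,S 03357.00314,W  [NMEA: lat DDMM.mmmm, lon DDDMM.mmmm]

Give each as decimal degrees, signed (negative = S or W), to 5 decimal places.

Point 1:
  Latitude: 23.21′ = 0.386833°; total 39.386833
  S → negative
  λ: 58.858′ = 0.980967°; total 50.980967
  W ⇒ negate
Point 2:
  Lat: 31.448′ = 0.524133°; total 5.524133
  hemisphere S, so the sign is −
  λ: 53.32′ = 0.888667°; total 33.888667
  hemisphere W, so the sign is −
Point 3:
  φ: degrees = first 2 digits = 39, minutes = 19.5479; 39 + 19.5479/60 = 39.325798
  S → negative
  Lon: split at 3 digits → 079° and 20.24′; 79 + 20.24/60 = 79.337333
  hemisphere W, so the sign is −
Point 4:
  φ: degrees = first 2 digits = 58, minutes = 51.275; 58 + 51.275/60 = 58.854583
  S → negative
  Longitude: degrees = first 3 digits = 133, minutes = 37.372; 133 + 37.372/60 = 133.622867
  hemisphere W, so the sign is −
Point 5:
  Lat: split at 2 digits → 13° and 48.3436′; 13 + 48.3436/60 = 13.805727
  hemisphere S, so the sign is −
  Lon: degrees = first 3 digits = 33, minutes = 57.00314; 33 + 57.00314/60 = 33.950052
  W → negative

1. -39.38683, -50.98097
2. -5.52413, -33.88867
3. -39.32580, -79.33733
4. -58.85458, -133.62287
5. -13.80573, -33.95005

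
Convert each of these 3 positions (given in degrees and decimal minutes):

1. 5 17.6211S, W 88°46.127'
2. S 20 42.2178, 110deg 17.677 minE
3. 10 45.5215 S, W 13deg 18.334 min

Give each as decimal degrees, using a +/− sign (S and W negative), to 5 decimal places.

1. -5.29369, -88.76878
2. -20.70363, 110.29462
3. -10.75869, -13.30557

Point 1:
  φ: 5 + 17.6211/60 = 5.293685
  S → negative
  Lon: 46.127′ = 0.768783°; total 88.768783
  W ⇒ negate
Point 2:
  φ: 42.2178′ = 0.703630°; total 20.703630
  hemisphere S, so the sign is −
  λ: 17.677′ = 0.294617°; total 110.294617
  E ⇒ keep positive
Point 3:
  φ: 10 + 45.5215/60 = 10.758692
  hemisphere S, so the sign is −
  Longitude: 18.334′ = 0.305567°; total 13.305567
  hemisphere W, so the sign is −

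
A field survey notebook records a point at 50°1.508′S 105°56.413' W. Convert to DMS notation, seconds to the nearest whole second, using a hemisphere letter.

Lat: 1.50800′ → 1′ and 0.50800 × 60 = 30.48″
Longitude: 56.41300′ → 56′ and 0.41300 × 60 = 24.78″

50°01′30″ S, 105°56′25″ W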